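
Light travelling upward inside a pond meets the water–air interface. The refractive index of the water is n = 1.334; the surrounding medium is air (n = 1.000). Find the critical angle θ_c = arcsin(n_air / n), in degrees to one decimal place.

48.6°

sin θ_c = n_air / n = 1.000 / 1.334 = 0.7496.
θ_c = arcsin(0.7496) = 48.56°.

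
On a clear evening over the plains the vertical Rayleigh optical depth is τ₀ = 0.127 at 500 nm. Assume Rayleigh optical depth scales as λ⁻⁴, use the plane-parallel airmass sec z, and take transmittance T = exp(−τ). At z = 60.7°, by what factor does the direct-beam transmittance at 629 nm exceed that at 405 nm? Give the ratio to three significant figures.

1.65

Airmass: sec 60.7° = 2.0434.
τ(629 nm) = 0.127 × (500/629)⁴ × 2.0434 = 0.127 × 0.3993 × 2.0434 = 0.1036.
τ(405 nm) = 0.127 × (500/405)⁴ × 2.0434 = 0.127 × 2.3231 × 2.0434 = 0.6029.
T(629)/T(405) = exp(τ_B − τ_A) = exp(0.4992) = 1.6475.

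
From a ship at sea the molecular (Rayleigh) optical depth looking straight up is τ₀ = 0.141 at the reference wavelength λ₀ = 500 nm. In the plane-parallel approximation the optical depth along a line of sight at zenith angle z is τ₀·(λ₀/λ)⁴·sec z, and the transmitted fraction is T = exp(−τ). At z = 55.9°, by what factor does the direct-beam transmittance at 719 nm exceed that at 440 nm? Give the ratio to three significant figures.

1.43

Airmass: sec 55.9° = 1.7837.
τ(719 nm) = 0.141 × (500/719)⁴ × 1.7837 = 0.141 × 0.2339 × 1.7837 = 0.0588.
τ(440 nm) = 0.141 × (500/440)⁴ × 1.7837 = 0.141 × 1.6675 × 1.7837 = 0.4194.
T(719)/T(440) = exp(τ_B − τ_A) = exp(0.3606) = 1.4341.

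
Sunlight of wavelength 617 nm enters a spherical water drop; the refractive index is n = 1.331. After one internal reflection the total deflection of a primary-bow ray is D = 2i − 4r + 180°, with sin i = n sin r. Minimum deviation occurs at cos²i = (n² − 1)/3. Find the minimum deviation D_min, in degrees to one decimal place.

cos²i = (1.77156 − 1)/3 = 0.25719; i = arccos(0.50714) = 59.527°.
sin r = sin 59.527°/1.331 = 0.64753; r = 40.356°.
D_min = 2·59.527° − 4·40.356° + 180° = 137.630°.

137.6°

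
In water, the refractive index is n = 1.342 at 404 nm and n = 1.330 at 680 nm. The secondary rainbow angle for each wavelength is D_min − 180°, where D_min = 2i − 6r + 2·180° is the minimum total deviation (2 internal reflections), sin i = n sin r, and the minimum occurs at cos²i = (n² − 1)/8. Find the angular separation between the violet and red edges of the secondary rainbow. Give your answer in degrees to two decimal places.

3.12°

At 404 nm (n = 1.342): cos²i = 0.10012 → i = 71.554°, r = 44.981°, D_min = 233.222°, rainbow angle = 53.222°.
At 680 nm (n = 1.330): cos²i = 0.09611 → i = 71.940°, r = 45.630°, D_min = 230.101°, rainbow angle = 50.101°.
Angular width = |53.222° − 50.101°| = 3.121°.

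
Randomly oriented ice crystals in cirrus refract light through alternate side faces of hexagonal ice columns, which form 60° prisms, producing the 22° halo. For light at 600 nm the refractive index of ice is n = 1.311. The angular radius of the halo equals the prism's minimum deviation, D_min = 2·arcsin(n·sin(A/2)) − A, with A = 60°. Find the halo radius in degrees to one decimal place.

21.9°

n·sin(A/2) = 1.311 × sin 30° = 1.311 × 0.5000 = 0.6555.
D_min = 2·arcsin(0.6555) − 60° = 2 × 40.958° − 60° = 21.915°.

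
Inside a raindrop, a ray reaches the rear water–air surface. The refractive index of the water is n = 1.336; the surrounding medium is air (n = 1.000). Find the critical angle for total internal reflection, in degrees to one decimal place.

48.5°

sin θ_c = n_air / n = 1.000 / 1.336 = 0.7485.
θ_c = arcsin(0.7485) = 48.46°.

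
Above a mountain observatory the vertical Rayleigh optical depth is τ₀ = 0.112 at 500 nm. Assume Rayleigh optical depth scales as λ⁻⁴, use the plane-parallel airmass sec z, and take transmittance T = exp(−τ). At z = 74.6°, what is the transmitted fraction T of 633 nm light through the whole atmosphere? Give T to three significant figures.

sec 74.6° = 3.7657.
τ = 0.112 × (500/633)⁴ × 3.7657 = 0.112 × 0.3893 × 3.7657 = 0.1642.
T = exp(−0.1642) = 0.8486.

0.849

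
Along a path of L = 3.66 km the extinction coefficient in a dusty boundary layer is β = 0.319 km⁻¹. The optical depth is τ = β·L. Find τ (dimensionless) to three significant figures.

1.17

τ = β·L = 0.319 × 3.66 = 1.1675.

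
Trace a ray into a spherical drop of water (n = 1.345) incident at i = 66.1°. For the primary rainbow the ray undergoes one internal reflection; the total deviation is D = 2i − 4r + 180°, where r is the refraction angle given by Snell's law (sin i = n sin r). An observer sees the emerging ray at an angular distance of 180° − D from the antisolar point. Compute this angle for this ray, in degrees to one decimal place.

39.1°

sin r = sin 66.1° / 1.345 = 0.9143/1.345 = 0.6797; r = 42.82°.
D = 2·66.1° − 4·42.82° + 180° = 132.20° − 171.29° + 180° = 140.91°.
Angle from antisolar point = 180° − D = 39.09°.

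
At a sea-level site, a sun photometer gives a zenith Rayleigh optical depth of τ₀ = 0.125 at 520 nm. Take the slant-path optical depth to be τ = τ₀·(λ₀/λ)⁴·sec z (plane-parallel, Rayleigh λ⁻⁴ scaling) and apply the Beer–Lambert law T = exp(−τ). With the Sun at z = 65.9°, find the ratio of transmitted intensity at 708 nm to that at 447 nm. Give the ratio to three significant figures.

1.60

Airmass: sec 65.9° = 2.4490.
τ(708 nm) = 0.125 × (520/708)⁴ × 2.4490 = 0.125 × 0.2910 × 2.4490 = 0.0891.
τ(447 nm) = 0.125 × (520/447)⁴ × 2.4490 = 0.125 × 1.8314 × 2.4490 = 0.5606.
T(708)/T(447) = exp(τ_B − τ_A) = exp(0.4716) = 1.6025.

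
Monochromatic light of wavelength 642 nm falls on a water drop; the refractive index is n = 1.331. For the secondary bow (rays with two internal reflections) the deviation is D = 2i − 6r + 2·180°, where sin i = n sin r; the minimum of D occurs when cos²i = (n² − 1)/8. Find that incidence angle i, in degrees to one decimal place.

cos²i = (1.331² − 1)/8 = (1.77156 − 1)/8 = 0.09645.
cos i = 0.31056, so i = 71.907°.

71.9°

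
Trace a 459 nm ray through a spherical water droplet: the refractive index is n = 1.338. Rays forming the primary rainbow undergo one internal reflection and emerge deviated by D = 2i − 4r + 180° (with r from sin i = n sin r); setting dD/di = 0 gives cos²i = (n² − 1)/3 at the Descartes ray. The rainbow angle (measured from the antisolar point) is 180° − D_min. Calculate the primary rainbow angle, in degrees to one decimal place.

41.4°

cos²i = (1.79024 − 1)/3 = 0.26341; i = arccos(0.51324) = 59.120°.
sin r = sin 59.120°/1.338 = 0.64144; r = 39.899°.
D_min = 2·59.120° − 4·39.899° + 180° = 138.643°.
Rainbow angle = 180° − D_min = 41.357°.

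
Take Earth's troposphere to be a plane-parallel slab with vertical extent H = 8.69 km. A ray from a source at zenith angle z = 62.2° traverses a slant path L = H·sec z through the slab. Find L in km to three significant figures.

18.6 km

sec z = 1/cos 62.2° = 2.1441.
L = 8.69 × 2.1441 = 18.633 km.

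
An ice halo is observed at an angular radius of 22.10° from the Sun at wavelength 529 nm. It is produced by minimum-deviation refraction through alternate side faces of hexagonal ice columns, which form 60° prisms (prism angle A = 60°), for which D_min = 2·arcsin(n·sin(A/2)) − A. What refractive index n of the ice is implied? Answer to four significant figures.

1.313

Rearranging: n = sin((D_min + A)/2) / sin(A/2).
(D_min + A)/2 = (22.10° + 60°)/2 = 41.050°.
n = sin 41.050° / sin 30° = 0.6567 / 0.5000 = 1.3134.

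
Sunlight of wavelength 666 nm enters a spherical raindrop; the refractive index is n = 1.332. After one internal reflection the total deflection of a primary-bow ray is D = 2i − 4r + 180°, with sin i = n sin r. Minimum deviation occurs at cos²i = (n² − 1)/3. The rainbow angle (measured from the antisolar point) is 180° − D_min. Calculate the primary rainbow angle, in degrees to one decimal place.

42.2°

cos²i = (1.77422 − 1)/3 = 0.25807; i = arccos(0.50801) = 59.469°.
sin r = sin 59.469°/1.332 = 0.64666; r = 40.290°.
D_min = 2·59.469° − 4·40.290° + 180° = 137.776°.
Rainbow angle = 180° − D_min = 42.224°.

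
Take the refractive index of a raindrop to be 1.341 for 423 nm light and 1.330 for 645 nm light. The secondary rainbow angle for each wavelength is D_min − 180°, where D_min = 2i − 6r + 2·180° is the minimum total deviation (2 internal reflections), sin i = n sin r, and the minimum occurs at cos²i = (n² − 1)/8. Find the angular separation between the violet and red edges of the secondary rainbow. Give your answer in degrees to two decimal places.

At 423 nm (n = 1.341): cos²i = 0.09979 → i = 71.586°, r = 45.034°, D_min = 232.966°, rainbow angle = 52.966°.
At 645 nm (n = 1.330): cos²i = 0.09611 → i = 71.940°, r = 45.630°, D_min = 230.101°, rainbow angle = 50.101°.
Angular width = |52.966° − 50.101°| = 2.865°.

2.86°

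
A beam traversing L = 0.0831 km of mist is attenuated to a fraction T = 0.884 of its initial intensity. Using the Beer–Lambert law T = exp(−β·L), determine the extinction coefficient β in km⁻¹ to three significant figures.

Beer–Lambert: T = exp(−βL) ⇒ β = −ln(T)/L = −ln(0.884)/0.0831 = 0.1233/0.0831 = 1.484 km⁻¹.

1.48 km⁻¹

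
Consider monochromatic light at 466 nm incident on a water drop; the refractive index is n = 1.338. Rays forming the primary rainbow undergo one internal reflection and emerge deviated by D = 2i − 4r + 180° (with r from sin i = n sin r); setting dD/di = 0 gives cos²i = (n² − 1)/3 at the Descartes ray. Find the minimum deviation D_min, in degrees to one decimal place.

cos²i = (1.79024 − 1)/3 = 0.26341; i = arccos(0.51324) = 59.120°.
sin r = sin 59.120°/1.338 = 0.64144; r = 39.899°.
D_min = 2·59.120° − 4·39.899° + 180° = 138.643°.

138.6°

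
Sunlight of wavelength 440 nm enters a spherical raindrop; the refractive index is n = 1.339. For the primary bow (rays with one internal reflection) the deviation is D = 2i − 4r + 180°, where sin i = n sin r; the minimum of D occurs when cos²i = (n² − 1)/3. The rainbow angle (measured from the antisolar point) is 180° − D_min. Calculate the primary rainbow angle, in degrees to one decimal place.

cos²i = (1.79292 − 1)/3 = 0.26431; i = arccos(0.51411) = 59.062°.
sin r = sin 59.062°/1.339 = 0.64057; r = 39.834°.
D_min = 2·59.062° − 4·39.834° + 180° = 138.786°.
Rainbow angle = 180° − D_min = 41.214°.

41.2°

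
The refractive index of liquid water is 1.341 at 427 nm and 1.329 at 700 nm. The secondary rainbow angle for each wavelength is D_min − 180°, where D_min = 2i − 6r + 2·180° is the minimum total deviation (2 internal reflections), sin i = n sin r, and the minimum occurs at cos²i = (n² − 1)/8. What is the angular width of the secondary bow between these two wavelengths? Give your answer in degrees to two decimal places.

At 427 nm (n = 1.341): cos²i = 0.09979 → i = 71.586°, r = 45.034°, D_min = 232.966°, rainbow angle = 52.966°.
At 700 nm (n = 1.329): cos²i = 0.09578 → i = 71.972°, r = 45.685°, D_min = 229.837°, rainbow angle = 49.837°.
Angular width = |52.966° − 49.837°| = 3.129°.

3.13°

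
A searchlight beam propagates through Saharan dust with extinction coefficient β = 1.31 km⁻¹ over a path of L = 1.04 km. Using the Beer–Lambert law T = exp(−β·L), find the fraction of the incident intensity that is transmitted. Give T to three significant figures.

τ = β·L = 1.31 × 1.04 = 1.3624.
T = exp(−1.3624) = 0.2560.

0.256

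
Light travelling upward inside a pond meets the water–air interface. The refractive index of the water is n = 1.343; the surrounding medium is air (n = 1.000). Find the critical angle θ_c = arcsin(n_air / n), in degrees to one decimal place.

sin θ_c = n_air / n = 1.000 / 1.343 = 0.7446.
θ_c = arcsin(0.7446) = 48.12°.

48.1°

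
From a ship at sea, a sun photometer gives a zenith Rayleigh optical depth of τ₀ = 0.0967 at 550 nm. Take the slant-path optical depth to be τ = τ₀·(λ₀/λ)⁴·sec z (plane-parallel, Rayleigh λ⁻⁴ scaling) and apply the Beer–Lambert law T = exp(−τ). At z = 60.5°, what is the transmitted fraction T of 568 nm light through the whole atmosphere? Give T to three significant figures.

0.841

sec 60.5° = 2.0308.
τ = 0.0967 × (550/568)⁴ × 2.0308 = 0.0967 × 0.8791 × 2.0308 = 0.1726.
T = exp(−0.1726) = 0.8414.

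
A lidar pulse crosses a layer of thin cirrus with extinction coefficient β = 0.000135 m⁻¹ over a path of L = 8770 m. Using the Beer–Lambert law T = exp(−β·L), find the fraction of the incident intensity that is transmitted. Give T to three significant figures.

τ = β·L = 0.000135 × 8770 = 1.1840.
T = exp(−1.1840) = 0.3061.

0.306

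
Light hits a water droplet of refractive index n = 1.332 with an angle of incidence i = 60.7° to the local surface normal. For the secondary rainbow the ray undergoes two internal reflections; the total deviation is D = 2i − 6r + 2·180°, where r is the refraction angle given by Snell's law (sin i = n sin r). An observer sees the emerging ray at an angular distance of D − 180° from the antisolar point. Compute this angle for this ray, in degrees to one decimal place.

56.0°

sin r = sin 60.7° / 1.332 = 0.8721/1.332 = 0.6547; r = 40.90°.
D = 2·60.7° − 6·40.90° + 2·180° = 121.40° − 245.38° + 360° = 236.02°.
Angle from antisolar point = D − 180° = 56.02°.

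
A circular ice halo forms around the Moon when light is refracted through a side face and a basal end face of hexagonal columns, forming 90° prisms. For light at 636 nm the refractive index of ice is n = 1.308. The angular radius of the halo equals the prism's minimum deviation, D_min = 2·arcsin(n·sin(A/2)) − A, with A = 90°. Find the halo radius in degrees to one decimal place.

45.3°

n·sin(A/2) = 1.308 × sin 45° = 1.308 × 0.7071 = 0.9249.
D_min = 2·arcsin(0.9249) − 90° = 2 × 67.653° − 90° = 45.305°.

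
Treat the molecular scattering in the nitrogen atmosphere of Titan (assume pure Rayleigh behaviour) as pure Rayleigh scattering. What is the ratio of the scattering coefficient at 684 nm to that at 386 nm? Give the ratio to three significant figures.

Rayleigh scattering ∝ λ⁻⁴, so the ratio of coefficients is the inverse fourth power of the wavelength ratio.
σ(684)/σ(386) = (386/684)⁴ = (0.5643)⁴ = 0.1014.

0.101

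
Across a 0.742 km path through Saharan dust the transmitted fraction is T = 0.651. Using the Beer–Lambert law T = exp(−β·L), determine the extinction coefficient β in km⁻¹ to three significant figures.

0.578 km⁻¹

Beer–Lambert: T = exp(−βL) ⇒ β = −ln(T)/L = −ln(0.651)/0.742 = 0.4292/0.742 = 0.5785 km⁻¹.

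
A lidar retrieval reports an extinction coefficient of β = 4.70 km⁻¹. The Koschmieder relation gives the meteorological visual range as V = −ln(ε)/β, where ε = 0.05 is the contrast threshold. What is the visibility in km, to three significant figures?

0.637 km

V = −ln(0.05) / 4.70 = 2.996 / 4.70 = 0.6374 km.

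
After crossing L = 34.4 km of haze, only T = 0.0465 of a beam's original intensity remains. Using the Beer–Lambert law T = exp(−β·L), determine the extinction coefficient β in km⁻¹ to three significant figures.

Beer–Lambert: T = exp(−βL) ⇒ β = −ln(T)/L = −ln(0.0465)/34.4 = 3.0683/34.4 = 0.08919 km⁻¹.

0.0892 km⁻¹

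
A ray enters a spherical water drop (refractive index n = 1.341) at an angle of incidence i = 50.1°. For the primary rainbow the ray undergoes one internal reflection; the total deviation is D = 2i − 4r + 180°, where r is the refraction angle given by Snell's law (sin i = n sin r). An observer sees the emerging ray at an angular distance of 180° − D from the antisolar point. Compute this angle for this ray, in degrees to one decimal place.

sin r = sin 50.1° / 1.341 = 0.7672/1.341 = 0.5721; r = 34.90°.
D = 2·50.1° − 4·34.90° + 180° = 100.20° − 139.58° + 180° = 140.62°.
Angle from antisolar point = 180° − D = 39.38°.

39.4°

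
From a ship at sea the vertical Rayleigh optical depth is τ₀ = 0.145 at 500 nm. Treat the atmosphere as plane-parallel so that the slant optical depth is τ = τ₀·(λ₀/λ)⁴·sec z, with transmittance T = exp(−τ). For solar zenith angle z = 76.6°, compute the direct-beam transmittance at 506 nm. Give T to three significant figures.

0.551

sec 76.6° = 4.3150.
τ = 0.145 × (500/506)⁴ × 4.3150 = 0.145 × 0.9534 × 4.3150 = 0.5965.
T = exp(−0.5965) = 0.5507.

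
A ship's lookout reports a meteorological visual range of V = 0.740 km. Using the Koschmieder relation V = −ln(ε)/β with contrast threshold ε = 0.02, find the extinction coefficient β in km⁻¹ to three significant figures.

5.29 km⁻¹

β = −ln(0.02) / V = 3.912 / 0.740 = 5.2865 km⁻¹.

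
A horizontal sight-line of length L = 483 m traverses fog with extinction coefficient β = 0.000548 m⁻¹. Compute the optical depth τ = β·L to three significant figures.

τ = β·L = 0.000548 × 483 = 0.2647.

0.265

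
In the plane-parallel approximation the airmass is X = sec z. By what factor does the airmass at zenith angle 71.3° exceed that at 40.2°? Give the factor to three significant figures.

2.38

X(71.3°)/X(40.2°) = sec 71.3° / sec 40.2° = cos 40.2° / cos 71.3° = 0.7638/0.3206 = 2.3823.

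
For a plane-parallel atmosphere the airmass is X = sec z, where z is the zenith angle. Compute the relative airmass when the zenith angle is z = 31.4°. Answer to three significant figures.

X = sec z = 1/cos 31.4° = 1/0.8536 = 1.1716.

1.17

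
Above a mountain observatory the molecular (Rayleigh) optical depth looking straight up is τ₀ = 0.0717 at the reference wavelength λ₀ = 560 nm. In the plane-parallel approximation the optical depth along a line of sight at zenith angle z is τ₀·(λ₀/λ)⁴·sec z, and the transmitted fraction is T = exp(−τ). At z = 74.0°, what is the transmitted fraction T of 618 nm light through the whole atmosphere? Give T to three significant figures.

0.839

sec 74.0° = 3.6280.
τ = 0.0717 × (560/618)⁴ × 3.6280 = 0.0717 × 0.6742 × 3.6280 = 0.1754.
T = exp(−0.1754) = 0.8391.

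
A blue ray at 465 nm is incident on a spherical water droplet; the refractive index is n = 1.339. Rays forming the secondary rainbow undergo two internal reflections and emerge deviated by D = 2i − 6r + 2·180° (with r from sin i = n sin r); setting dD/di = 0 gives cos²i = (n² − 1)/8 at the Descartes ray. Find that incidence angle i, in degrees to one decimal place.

cos²i = (1.339² − 1)/8 = (1.79292 − 1)/8 = 0.09912.
cos i = 0.31483, so i = 71.650°.

71.6°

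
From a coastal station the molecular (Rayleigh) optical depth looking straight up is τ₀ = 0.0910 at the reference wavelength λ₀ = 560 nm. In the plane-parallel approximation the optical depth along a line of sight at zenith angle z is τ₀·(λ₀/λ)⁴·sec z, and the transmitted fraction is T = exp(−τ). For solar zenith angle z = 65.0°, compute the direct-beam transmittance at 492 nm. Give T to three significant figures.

0.697

sec 65.0° = 2.3662.
τ = 0.0910 × (560/492)⁴ × 2.3662 = 0.0910 × 1.6784 × 2.3662 = 0.3614.
T = exp(−0.3614) = 0.6967.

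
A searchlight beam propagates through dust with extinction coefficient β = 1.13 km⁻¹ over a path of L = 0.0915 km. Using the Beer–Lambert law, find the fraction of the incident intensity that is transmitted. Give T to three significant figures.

τ = β·L = 1.13 × 0.0915 = 0.1034.
T = exp(−0.1034) = 0.9018.

0.902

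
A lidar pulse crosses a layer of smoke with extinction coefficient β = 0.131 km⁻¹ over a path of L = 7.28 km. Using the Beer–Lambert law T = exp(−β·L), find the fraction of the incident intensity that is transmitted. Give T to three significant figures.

τ = β·L = 0.131 × 7.28 = 0.9537.
T = exp(−0.9537) = 0.3853.

0.385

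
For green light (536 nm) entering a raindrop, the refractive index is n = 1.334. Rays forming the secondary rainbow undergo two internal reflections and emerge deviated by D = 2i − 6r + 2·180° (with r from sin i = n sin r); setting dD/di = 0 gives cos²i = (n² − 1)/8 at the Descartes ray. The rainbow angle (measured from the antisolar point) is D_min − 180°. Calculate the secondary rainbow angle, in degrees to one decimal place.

cos²i = (1.77956 − 1)/8 = 0.09744; i = arccos(0.31216) = 71.810°.
sin r = sin 71.810°/1.334 = 0.71217; r = 45.411°.
D_min = 2·71.810° − 6·45.411° + 360° = 231.153°.
Rainbow angle = D_min − 180° = 51.153°.

51.2°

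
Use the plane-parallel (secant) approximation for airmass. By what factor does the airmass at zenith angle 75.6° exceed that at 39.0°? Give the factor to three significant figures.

X(75.6°)/X(39.0°) = sec 75.6° / sec 39.0° = cos 39.0° / cos 75.6° = 0.7771/0.2487 = 3.1250.

3.12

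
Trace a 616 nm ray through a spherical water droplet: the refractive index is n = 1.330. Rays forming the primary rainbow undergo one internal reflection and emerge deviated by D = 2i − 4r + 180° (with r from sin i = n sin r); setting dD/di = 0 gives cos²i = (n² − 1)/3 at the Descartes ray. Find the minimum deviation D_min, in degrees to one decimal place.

cos²i = (1.76890 − 1)/3 = 0.25630; i = arccos(0.50626) = 59.585°.
sin r = sin 59.585°/1.330 = 0.64841; r = 40.422°.
D_min = 2·59.585° − 4·40.422° + 180° = 137.484°.

137.5°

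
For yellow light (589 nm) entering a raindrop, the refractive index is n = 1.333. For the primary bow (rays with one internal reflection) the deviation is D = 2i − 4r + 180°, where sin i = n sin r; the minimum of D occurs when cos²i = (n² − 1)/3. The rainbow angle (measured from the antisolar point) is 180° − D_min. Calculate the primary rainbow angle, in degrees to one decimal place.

cos²i = (1.77689 − 1)/3 = 0.25896; i = arccos(0.50888) = 59.410°.
sin r = sin 59.410°/1.333 = 0.64579; r = 40.225°.
D_min = 2·59.410° − 4·40.225° + 180° = 137.922°.
Rainbow angle = 180° − D_min = 42.078°.

42.1°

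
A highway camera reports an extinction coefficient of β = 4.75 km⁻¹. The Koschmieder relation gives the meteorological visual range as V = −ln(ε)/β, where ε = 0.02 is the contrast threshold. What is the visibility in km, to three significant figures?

0.824 km

V = −ln(0.02) / 4.75 = 3.912 / 4.75 = 0.8236 km.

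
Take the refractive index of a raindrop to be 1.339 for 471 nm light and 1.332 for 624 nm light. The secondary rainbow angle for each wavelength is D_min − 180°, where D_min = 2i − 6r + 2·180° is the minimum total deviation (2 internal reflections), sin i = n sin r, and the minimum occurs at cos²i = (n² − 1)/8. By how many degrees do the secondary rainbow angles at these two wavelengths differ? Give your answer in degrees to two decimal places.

At 471 nm (n = 1.339): cos²i = 0.09912 → i = 71.650°, r = 45.141°, D_min = 232.451°, rainbow angle = 52.451°.
At 624 nm (n = 1.332): cos²i = 0.09678 → i = 71.875°, r = 45.520°, D_min = 230.628°, rainbow angle = 50.628°.
Angular width = |52.451° − 50.628°| = 1.823°.

1.82°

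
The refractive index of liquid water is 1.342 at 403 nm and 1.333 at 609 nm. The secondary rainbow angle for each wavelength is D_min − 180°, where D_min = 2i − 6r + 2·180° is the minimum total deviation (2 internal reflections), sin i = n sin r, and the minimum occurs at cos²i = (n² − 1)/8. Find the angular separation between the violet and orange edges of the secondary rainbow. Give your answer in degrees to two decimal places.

At 403 nm (n = 1.342): cos²i = 0.10012 → i = 71.554°, r = 44.981°, D_min = 233.222°, rainbow angle = 53.222°.
At 609 nm (n = 1.333): cos²i = 0.09711 → i = 71.843°, r = 45.466°, D_min = 230.891°, rainbow angle = 50.891°.
Angular width = |53.222° − 50.891°| = 2.331°.

2.33°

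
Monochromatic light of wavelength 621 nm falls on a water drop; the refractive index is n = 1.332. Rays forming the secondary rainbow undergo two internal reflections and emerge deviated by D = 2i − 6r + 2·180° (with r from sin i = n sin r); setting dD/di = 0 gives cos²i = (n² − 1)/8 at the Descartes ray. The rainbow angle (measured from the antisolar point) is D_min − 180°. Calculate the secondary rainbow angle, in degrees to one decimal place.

50.6°

cos²i = (1.77422 − 1)/8 = 0.09678; i = arccos(0.31109) = 71.875°.
sin r = sin 71.875°/1.332 = 0.71350; r = 45.520°.
D_min = 2·71.875° − 6·45.520° + 360° = 230.628°.
Rainbow angle = D_min − 180° = 50.628°.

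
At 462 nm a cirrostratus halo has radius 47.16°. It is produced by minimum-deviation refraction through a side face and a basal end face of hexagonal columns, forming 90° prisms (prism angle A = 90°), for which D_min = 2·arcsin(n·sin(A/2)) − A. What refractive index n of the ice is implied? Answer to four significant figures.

Rearranging: n = sin((D_min + A)/2) / sin(A/2).
(D_min + A)/2 = (47.16° + 90°)/2 = 68.580°.
n = sin 68.580° / sin 45° = 0.9309 / 0.7071 = 1.3165.

1.317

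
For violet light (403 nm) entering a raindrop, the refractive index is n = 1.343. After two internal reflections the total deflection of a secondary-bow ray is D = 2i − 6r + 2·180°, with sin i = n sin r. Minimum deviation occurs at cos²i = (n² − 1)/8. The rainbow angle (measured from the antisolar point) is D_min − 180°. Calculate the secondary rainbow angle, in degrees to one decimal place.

53.5°

cos²i = (1.80365 − 1)/8 = 0.10046; i = arccos(0.31695) = 71.522°.
sin r = sin 71.522°/1.343 = 0.70621; r = 44.928°.
D_min = 2·71.522° − 6·44.928° + 360° = 233.478°.
Rainbow angle = D_min − 180° = 53.478°.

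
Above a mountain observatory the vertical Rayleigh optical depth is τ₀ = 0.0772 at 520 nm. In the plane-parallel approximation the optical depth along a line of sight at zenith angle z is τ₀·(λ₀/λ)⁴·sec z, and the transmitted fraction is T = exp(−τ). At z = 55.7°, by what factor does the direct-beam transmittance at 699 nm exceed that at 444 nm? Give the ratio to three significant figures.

1.24

Airmass: sec 55.7° = 1.7745.
τ(699 nm) = 0.0772 × (520/699)⁴ × 1.7745 = 0.0772 × 0.3063 × 1.7745 = 0.0420.
τ(444 nm) = 0.0772 × (520/444)⁴ × 1.7745 = 0.0772 × 1.8814 × 1.7745 = 0.2577.
T(699)/T(444) = exp(τ_B − τ_A) = exp(0.2158) = 1.2408.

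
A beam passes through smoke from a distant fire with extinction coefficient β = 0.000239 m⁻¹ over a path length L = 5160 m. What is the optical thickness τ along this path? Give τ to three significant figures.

1.23

τ = β·L = 0.000239 × 5160 = 1.2332.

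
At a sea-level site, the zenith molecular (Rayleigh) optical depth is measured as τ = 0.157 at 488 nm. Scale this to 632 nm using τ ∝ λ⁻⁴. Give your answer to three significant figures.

0.0558

τ(632 nm) = τ(488 nm) × (488/632)⁴ = 0.157 × (0.7722)⁴ = 0.157 × 0.3555 = 0.0558.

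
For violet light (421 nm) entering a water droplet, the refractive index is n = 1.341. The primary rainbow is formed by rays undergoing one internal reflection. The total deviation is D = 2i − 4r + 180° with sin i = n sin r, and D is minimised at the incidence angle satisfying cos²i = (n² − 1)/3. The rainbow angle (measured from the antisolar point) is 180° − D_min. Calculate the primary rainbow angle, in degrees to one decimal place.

cos²i = (1.79828 − 1)/3 = 0.26609; i = arccos(0.51584) = 58.946°.
sin r = sin 58.946°/1.341 = 0.63884; r = 39.705°.
D_min = 2·58.946° − 4·39.705° + 180° = 139.071°.
Rainbow angle = 180° − D_min = 40.929°.

40.9°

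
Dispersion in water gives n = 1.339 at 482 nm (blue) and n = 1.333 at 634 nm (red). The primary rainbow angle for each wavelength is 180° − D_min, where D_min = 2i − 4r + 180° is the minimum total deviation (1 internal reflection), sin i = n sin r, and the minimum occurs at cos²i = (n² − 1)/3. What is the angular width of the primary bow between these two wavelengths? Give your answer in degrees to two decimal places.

0.86°

At 482 nm (n = 1.339): cos²i = 0.26431 → i = 59.062°, r = 39.834°, D_min = 138.786°, rainbow angle = 41.214°.
At 634 nm (n = 1.333): cos²i = 0.25896 → i = 59.410°, r = 40.225°, D_min = 137.922°, rainbow angle = 42.078°.
Angular width = |41.214° − 42.078°| = 0.865°.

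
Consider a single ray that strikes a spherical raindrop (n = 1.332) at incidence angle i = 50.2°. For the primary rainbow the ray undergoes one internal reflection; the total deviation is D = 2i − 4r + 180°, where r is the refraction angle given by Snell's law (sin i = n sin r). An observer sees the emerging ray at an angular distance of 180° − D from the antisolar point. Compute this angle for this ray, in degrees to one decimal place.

40.5°

sin r = sin 50.2° / 1.332 = 0.7683/1.332 = 0.5768; r = 35.23°.
D = 2·50.2° − 4·35.23° + 180° = 100.40° − 140.90° + 180° = 139.50°.
Angle from antisolar point = 180° − D = 40.50°.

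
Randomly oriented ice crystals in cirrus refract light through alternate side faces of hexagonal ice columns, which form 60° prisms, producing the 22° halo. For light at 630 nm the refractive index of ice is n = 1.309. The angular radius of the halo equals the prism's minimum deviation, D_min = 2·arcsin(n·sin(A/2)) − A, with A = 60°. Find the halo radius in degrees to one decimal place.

21.8°

n·sin(A/2) = 1.309 × sin 30° = 1.309 × 0.5000 = 0.6545.
D_min = 2·arcsin(0.6545) − 60° = 2 × 40.882° − 60° = 21.763°.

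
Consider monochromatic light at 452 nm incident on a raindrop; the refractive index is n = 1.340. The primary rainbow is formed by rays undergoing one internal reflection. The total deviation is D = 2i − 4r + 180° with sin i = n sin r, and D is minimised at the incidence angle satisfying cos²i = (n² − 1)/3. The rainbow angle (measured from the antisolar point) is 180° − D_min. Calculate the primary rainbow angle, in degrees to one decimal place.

cos²i = (1.79560 − 1)/3 = 0.26520; i = arccos(0.51498) = 59.004°.
sin r = sin 59.004°/1.340 = 0.63971; r = 39.770°.
D_min = 2·59.004° − 4·39.770° + 180° = 138.929°.
Rainbow angle = 180° − D_min = 41.071°.

41.1°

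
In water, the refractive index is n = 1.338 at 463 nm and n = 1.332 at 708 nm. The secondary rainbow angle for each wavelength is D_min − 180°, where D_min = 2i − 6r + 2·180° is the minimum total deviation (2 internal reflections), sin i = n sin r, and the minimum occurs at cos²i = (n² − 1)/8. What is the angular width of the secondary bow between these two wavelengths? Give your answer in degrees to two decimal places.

1.56°

At 463 nm (n = 1.338): cos²i = 0.09878 → i = 71.682°, r = 45.195°, D_min = 232.193°, rainbow angle = 52.193°.
At 708 nm (n = 1.332): cos²i = 0.09678 → i = 71.875°, r = 45.520°, D_min = 230.628°, rainbow angle = 50.628°.
Angular width = |52.193° − 50.628°| = 1.564°.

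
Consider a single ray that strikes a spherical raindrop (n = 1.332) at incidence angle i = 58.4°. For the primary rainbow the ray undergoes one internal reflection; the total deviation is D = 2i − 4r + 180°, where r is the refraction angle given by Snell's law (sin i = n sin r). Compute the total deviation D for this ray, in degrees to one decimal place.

sin r = sin 58.4° / 1.332 = 0.8517/1.332 = 0.6394; r = 39.75°.
D = 2·58.4° − 4·39.75° + 180° = 116.80° − 159.00° + 180° = 137.80°.

137.8°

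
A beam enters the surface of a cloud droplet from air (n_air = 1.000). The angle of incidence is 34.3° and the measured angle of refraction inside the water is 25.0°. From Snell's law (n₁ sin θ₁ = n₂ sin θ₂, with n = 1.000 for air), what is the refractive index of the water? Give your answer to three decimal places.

1.333

n = sin θ_i / sin θ_r = sin 34.3° / sin 25.0° = 0.5635 / 0.4226 = 1.3334.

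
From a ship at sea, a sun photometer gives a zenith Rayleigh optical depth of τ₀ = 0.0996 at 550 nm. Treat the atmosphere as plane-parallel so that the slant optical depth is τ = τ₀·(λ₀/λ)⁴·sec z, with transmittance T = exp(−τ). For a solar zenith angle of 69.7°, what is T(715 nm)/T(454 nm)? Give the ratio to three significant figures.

1.68

Airmass: sec 69.7° = 2.8824.
τ(715 nm) = 0.0996 × (550/715)⁴ × 2.8824 = 0.0996 × 0.3501 × 2.8824 = 0.1005.
τ(454 nm) = 0.0996 × (550/454)⁴ × 2.8824 = 0.0996 × 2.1539 × 2.8824 = 0.6184.
T(715)/T(454) = exp(τ_B − τ_A) = exp(0.5178) = 1.6784.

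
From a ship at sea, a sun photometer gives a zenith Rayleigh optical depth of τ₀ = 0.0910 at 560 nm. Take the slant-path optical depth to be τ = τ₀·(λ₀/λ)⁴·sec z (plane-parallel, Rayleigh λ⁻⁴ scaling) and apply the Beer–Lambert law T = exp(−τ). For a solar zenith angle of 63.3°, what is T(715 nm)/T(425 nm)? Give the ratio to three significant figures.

Airmass: sec 63.3° = 2.2256.
τ(715 nm) = 0.0910 × (560/715)⁴ × 2.2256 = 0.0910 × 0.3763 × 2.2256 = 0.0762.
τ(425 nm) = 0.0910 × (560/425)⁴ × 2.2256 = 0.0910 × 3.0144 × 2.2256 = 0.6105.
T(715)/T(425) = exp(τ_B − τ_A) = exp(0.5343) = 1.7062.

1.71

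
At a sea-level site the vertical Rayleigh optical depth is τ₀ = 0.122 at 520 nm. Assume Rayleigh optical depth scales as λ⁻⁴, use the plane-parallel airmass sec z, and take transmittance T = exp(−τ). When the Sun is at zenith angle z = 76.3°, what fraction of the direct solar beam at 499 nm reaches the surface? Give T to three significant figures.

sec 76.3° = 4.2223.
τ = 0.122 × (520/499)⁴ × 4.2223 = 0.122 × 1.1793 × 4.2223 = 0.6075.
T = exp(−0.6075) = 0.5447.

0.545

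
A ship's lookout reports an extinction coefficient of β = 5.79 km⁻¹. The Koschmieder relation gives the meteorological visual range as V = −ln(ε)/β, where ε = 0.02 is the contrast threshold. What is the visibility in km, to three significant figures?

V = −ln(0.02) / 5.79 = 3.912 / 5.79 = 0.6757 km.

0.676 km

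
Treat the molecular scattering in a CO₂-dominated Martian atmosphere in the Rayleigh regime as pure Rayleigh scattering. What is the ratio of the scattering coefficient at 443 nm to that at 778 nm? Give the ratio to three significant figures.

9.51

Rayleigh scattering ∝ λ⁻⁴, so the ratio of coefficients is the inverse fourth power of the wavelength ratio.
σ(443)/σ(778) = (778/443)⁴ = (1.7562)⁴ = 9.513.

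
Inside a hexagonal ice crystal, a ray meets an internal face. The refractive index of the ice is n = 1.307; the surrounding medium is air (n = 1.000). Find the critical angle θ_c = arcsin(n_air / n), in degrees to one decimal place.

sin θ_c = n_air / n = 1.000 / 1.307 = 0.7651.
θ_c = arcsin(0.7651) = 49.92°.

49.9°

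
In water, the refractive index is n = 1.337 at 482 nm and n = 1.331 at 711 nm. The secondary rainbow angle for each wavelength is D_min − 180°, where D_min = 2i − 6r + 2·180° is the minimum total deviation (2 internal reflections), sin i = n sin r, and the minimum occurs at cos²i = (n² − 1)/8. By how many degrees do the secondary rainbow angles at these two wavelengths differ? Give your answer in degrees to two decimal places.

1.57°

At 482 nm (n = 1.337): cos²i = 0.09845 → i = 71.714°, r = 45.249°, D_min = 231.934°, rainbow angle = 51.934°.
At 711 nm (n = 1.331): cos²i = 0.09645 → i = 71.907°, r = 45.575°, D_min = 230.365°, rainbow angle = 50.365°.
Angular width = |51.934° − 50.365°| = 1.569°.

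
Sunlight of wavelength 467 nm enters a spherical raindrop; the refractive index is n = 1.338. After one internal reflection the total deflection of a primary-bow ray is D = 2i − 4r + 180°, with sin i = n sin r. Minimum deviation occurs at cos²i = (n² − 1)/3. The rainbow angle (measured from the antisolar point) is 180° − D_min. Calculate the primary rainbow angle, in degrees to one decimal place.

cos²i = (1.79024 − 1)/3 = 0.26341; i = arccos(0.51324) = 59.120°.
sin r = sin 59.120°/1.338 = 0.64144; r = 39.899°.
D_min = 2·59.120° − 4·39.899° + 180° = 138.643°.
Rainbow angle = 180° − D_min = 41.357°.

41.4°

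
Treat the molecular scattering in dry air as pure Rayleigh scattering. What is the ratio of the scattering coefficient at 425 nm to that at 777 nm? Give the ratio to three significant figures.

11.2

Rayleigh scattering ∝ λ⁻⁴, so the ratio of coefficients is the inverse fourth power of the wavelength ratio.
σ(425)/σ(777) = (777/425)⁴ = (1.8282)⁴ = 11.17.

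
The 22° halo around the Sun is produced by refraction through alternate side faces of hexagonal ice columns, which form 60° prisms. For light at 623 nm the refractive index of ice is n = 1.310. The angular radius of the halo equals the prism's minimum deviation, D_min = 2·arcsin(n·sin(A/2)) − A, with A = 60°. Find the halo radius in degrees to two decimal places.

n·sin(A/2) = 1.310 × sin 30° = 1.310 × 0.5000 = 0.6550.
D_min = 2·arcsin(0.6550) − 60° = 2 × 40.920° − 60° = 21.839°.

21.84°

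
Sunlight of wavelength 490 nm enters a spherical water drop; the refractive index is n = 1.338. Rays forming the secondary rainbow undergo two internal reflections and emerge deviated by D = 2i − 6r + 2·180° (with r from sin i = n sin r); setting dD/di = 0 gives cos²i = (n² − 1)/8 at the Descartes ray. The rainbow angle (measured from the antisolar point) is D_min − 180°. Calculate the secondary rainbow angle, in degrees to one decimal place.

52.2°

cos²i = (1.79024 − 1)/8 = 0.09878; i = arccos(0.31429) = 71.682°.
sin r = sin 71.682°/1.338 = 0.70951; r = 45.195°.
D_min = 2·71.682° − 6·45.195° + 360° = 232.193°.
Rainbow angle = D_min − 180° = 52.193°.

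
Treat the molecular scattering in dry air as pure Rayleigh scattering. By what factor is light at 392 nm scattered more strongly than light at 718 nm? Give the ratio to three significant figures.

Rayleigh scattering ∝ λ⁻⁴, so the ratio of coefficients is the inverse fourth power of the wavelength ratio.
σ(392)/σ(718) = (718/392)⁴ = (1.8316)⁴ = 11.26.

11.3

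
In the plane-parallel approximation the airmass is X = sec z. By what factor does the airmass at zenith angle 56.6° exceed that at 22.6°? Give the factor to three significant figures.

X(56.6°)/X(22.6°) = sec 56.6° / sec 22.6° = cos 22.6° / cos 56.6° = 0.9232/0.5505 = 1.6771.

1.68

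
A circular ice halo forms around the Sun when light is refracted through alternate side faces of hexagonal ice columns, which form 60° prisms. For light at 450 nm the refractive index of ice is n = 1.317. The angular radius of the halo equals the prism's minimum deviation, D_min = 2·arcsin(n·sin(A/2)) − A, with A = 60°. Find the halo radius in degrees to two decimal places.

22.37°

n·sin(A/2) = 1.317 × sin 30° = 1.317 × 0.5000 = 0.6585.
D_min = 2·arcsin(0.6585) − 60° = 2 × 41.186° − 60° = 22.371°.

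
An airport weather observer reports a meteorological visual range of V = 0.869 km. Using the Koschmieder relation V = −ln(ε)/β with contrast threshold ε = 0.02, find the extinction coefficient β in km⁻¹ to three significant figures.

4.50 km⁻¹

β = −ln(0.02) / V = 3.912 / 0.869 = 4.5018 km⁻¹.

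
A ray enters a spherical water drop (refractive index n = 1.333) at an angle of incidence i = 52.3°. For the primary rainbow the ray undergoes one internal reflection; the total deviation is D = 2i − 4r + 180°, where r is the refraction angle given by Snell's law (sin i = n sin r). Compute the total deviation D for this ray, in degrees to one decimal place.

sin r = sin 52.3° / 1.333 = 0.7912/1.333 = 0.5936; r = 36.41°.
D = 2·52.3° − 4·36.41° + 180° = 104.60° − 145.64° + 180° = 138.96°.

139.0°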